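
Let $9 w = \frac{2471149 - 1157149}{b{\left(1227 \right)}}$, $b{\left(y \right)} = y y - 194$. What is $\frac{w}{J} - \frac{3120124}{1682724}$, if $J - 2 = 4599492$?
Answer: $- \frac{540076243012108919}{291270239990943369} \approx -1.8542$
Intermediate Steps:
$J = 4599494$ ($J = 2 + 4599492 = 4599494$)
$b{\left(y \right)} = -194 + y^{2}$ ($b{\left(y \right)} = y^{2} - 194 = -194 + y^{2}$)
$w = \frac{29200}{301067}$ ($w = \frac{\left(2471149 - 1157149\right) \frac{1}{-194 + 1227^{2}}}{9} = \frac{1314000 \frac{1}{-194 + 1505529}}{9} = \frac{1314000 \cdot \frac{1}{1505335}}{9} = \frac{1}{9} \cdot \frac{262800}{301067} = \frac{29200}{301067} \approx 0.096988$)
$\frac{w}{J} - \frac{3120124}{1682724} = \frac{29200}{301067 \cdot 4599494} - \frac{3120124}{1682724} = \frac{29200}{301067} \cdot \frac{1}{4599494} - \frac{780031}{420681} = \frac{14600}{692377930049} - \frac{780031}{420681} = - \frac{540076243012108919}{291270239990943369}$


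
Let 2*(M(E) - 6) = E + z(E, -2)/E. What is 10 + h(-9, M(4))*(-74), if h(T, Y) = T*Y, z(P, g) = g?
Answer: 10343/2 ≈ 5171.5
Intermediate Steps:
M(E) = 6 + E/2 - 1/E (M(E) = 6 + (E - 2/E)/2 = 6 + (E/2 - 1/E) = 6 + E/2 - 1/E)
10 + h(-9, M(4))*(-74) = 10 - 9*(6 + (½)*4 - 1/4)*(-74) = 10 - 9*(6 + 2 - 1*¼)*(-74) = 10 - 9*(6 + 2 - ¼)*(-74) = 10 - 9*31/4*(-74) = 10 - 279/4*(-74) = 10 + 10323/2 = 10343/2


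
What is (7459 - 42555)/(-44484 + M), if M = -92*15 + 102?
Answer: 17548/22881 ≈ 0.76692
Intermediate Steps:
M = -1278 (M = -1380 + 102 = -1278)
(7459 - 42555)/(-44484 + M) = (7459 - 42555)/(-44484 - 1278) = -35096/(-45762) = -35096*(-1/45762) = 17548/22881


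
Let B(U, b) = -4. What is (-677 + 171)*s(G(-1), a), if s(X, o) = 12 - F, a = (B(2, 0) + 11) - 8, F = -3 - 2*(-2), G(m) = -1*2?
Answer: -5566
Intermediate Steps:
G(m) = -2
F = 1 (F = -3 + 4 = 1)
a = -1 (a = (-4 + 11) - 8 = 7 - 8 = -1)
s(X, o) = 11 (s(X, o) = 12 - 1*1 = 12 - 1 = 11)
(-677 + 171)*s(G(-1), a) = (-677 + 171)*11 = -506*11 = -5566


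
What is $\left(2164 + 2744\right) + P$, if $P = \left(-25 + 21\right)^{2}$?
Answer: $4924$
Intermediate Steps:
$P = 16$ ($P = \left(-4\right)^{2} = 16$)
$\left(2164 + 2744\right) + P = \left(2164 + 2744\right) + 16 = 4908 + 16 = 4924$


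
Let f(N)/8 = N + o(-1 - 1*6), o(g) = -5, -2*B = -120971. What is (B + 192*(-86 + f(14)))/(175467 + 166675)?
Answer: 115595/684284 ≈ 0.16893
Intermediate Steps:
B = 120971/2 (B = -½*(-120971) = 120971/2 ≈ 60486.)
f(N) = -40 + 8*N (f(N) = 8*(N - 5) = 8*(-5 + N) = -40 + 8*N)
(B + 192*(-86 + f(14)))/(175467 + 166675) = (120971/2 + 192*(-86 + (-40 + 8*14)))/(175467 + 166675) = (120971/2 + 192*(-86 + (-40 + 112)))/342142 = (120971/2 + 192*(-86 + 72))*(1/342142) = (120971/2 + 192*(-14))*(1/342142) = (120971/2 - 2688)*(1/342142) = (115595/2)*(1/342142) = 115595/684284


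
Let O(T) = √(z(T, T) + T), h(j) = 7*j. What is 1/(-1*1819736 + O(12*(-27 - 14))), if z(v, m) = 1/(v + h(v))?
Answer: -7162480896/13033824337699969 - 4*I*√476382198/13033824337699969 ≈ -5.4953e-7 - 6.6983e-12*I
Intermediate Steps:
z(v, m) = 1/(8*v) (z(v, m) = 1/(v + 7*v) = 1/(8*v))
O(T) = √(T + 1/(8*T)) (O(T) = √(1/(8*T) + T) = √(T + 1/(8*T)))
1/(-1*1819736 + O(12*(-27 - 14))) = 1/(-1*1819736 + √(2/((12*(-27 - 14))) + 16*(12*(-27 - 14)))/4) = 1/(-1819736 + √(2/((12*(-41))) + 16*(12*(-41)))/4) = 1/(-1819736 + √(2/(-492) + 16*(-492))/4) = 1/(-1819736 + √(2*(-1/492) - 7872)/4) = 1/(-1819736 + √(-1/246 - 7872)/4) = 1/(-1819736 + √(-1936513/246)/4) = 1/(-1819736 + (I*√476382198/246)/4) = 1/(-1819736 + I*√476382198/984)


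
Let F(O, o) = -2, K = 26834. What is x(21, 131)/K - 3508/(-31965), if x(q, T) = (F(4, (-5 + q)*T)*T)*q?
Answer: -40868879/428874405 ≈ -0.095293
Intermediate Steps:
x(q, T) = -2*T*q (x(q, T) = (-2*T)*q = -2*T*q)
x(21, 131)/K - 3508/(-31965) = -2*131*21/26834 - 3508/(-31965) = -5502*1/26834 - 3508*(-1/31965) = -2751/13417 + 3508/31965 = -40868879/428874405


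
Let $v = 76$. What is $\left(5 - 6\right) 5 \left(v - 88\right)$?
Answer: $60$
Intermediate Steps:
$\left(5 - 6\right) 5 \left(v - 88\right) = \left(5 - 6\right) 5 \left(76 - 88\right) = \left(-1\right) 5 \left(-12\right) = \left(-5\right) \left(-12\right) = 60$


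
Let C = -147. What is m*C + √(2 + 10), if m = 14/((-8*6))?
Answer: 343/8 + 2*√3 ≈ 46.339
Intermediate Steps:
m = -7/24 (m = 14/(-48) = 14*(-1/48) = -7/24 ≈ -0.29167)
m*C + √(2 + 10) = -7/24*(-147) + √(2 + 10) = 343/8 + √12 = 343/8 + 2*√3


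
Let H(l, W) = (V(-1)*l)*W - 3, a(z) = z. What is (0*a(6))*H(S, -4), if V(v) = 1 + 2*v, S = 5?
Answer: 0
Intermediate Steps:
H(l, W) = -3 - W*l (H(l, W) = ((1 + 2*(-1))*l)*W - 3 = ((1 - 2)*l)*W - 3 = (-l)*W - 3 = -W*l - 3 = -3 - W*l)
(0*a(6))*H(S, -4) = (0*6)*(-3 - 1*(-4)*5) = 0*(-3 + 20) = 0*17 = 0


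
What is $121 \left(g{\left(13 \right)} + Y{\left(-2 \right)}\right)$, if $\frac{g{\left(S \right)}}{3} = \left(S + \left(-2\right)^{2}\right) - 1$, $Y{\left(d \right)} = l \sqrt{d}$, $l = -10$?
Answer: $5808 - 1210 i \sqrt{2} \approx 5808.0 - 1711.2 i$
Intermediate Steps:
$Y{\left(d \right)} = - 10 \sqrt{d}$
$g{\left(S \right)} = 9 + 3 S$ ($g{\left(S \right)} = 3 \left(\left(S + \left(-2\right)^{2}\right) - 1\right) = 3 \left(\left(S + 4\right) - 1\right) = 3 \left(\left(4 + S\right) - 1\right) = 3 \left(3 + S\right) = 9 + 3 S$)
$121 \left(g{\left(13 \right)} + Y{\left(-2 \right)}\right) = 121 \left(\left(9 + 3 \cdot 13\right) - 10 \sqrt{-2}\right) = 121 \left(\left(9 + 39\right) - 10 i \sqrt{2}\right) = 121 \left(48 - 10 i \sqrt{2}\right) = 5808 - 1210 i \sqrt{2}$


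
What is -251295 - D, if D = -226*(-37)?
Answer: -259657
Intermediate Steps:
D = 8362
-251295 - D = -251295 - 1*8362 = -251295 - 8362 = -259657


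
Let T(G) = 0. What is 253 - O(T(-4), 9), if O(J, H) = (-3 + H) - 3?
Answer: 250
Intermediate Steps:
O(J, H) = -6 + H
253 - O(T(-4), 9) = 253 - (-6 + 9) = 253 - 1*3 = 253 - 3 = 250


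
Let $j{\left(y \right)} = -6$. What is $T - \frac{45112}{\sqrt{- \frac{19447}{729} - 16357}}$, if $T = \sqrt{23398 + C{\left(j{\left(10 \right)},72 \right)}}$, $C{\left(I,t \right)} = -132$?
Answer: $\sqrt{23266} + \frac{609012 i \sqrt{119437}}{597185} \approx 152.53 + 352.44 i$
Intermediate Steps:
$T = \sqrt{23266}$ ($T = \sqrt{23398 - 132} = \sqrt{23266} \approx 152.53$)
$T - \frac{45112}{\sqrt{- \frac{19447}{729} - 16357}} = \sqrt{23266} - \frac{45112}{\sqrt{- \frac{19447}{729} - 16357}} = \sqrt{23266} - \frac{45112}{\sqrt{- \frac{11943700}{729}}} = \sqrt{23266} - \frac{45112}{\frac{10}{27} i \sqrt{119437}} = \sqrt{23266} - 45112 \left(- \frac{27 i \sqrt{119437}}{1194370}\right) = \sqrt{23266} + \frac{609012 i \sqrt{119437}}{597185}$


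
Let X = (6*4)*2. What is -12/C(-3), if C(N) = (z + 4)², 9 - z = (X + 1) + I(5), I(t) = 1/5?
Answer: -300/32761 ≈ -0.0091572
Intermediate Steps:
X = 48 (X = 24*2 = 48)
I(t) = ⅕
z = -201/5 (z = 9 - ((48 + 1) + ⅕) = 9 - (49 + ⅕) = 9 - 1*246/5 = 9 - 246/5 = -201/5 ≈ -40.200)
C(N) = 32761/25 (C(N) = (-201/5 + 4)² = (-181/5)² = 32761/25)
-12/C(-3) = -12/32761/25 = -12*25/32761 = -300/32761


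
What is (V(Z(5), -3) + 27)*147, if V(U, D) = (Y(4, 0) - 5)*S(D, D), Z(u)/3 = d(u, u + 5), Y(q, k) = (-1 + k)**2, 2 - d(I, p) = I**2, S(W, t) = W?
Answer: 5733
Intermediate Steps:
d(I, p) = 2 - I**2
Z(u) = 6 - 3*u**2 (Z(u) = 3*(2 - u**2) = 6 - 3*u**2)
V(U, D) = -4*D (V(U, D) = ((-1 + 0)**2 - 5)*D = ((-1)**2 - 5)*D = (1 - 5)*D = -4*D)
(V(Z(5), -3) + 27)*147 = (-4*(-3) + 27)*147 = (12 + 27)*147 = 39*147 = 5733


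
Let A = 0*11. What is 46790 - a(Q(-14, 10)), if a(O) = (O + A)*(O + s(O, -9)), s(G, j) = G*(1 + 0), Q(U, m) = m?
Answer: 46590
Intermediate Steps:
s(G, j) = G (s(G, j) = G*1 = G)
A = 0
a(O) = 2*O**2 (a(O) = (O + 0)*(O + O) = O*(2*O) = 2*O**2)
46790 - a(Q(-14, 10)) = 46790 - 2*10**2 = 46790 - 2*100 = 46790 - 1*200 = 46790 - 200 = 46590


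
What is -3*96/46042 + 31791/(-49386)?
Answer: -246324065/378971702 ≈ -0.64998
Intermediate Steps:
-3*96/46042 + 31791/(-49386) = -288*1/46042 + 31791*(-1/49386) = -144/23021 - 10597/16462 = -246324065/378971702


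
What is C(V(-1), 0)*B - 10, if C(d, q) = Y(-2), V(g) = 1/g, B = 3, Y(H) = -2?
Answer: -16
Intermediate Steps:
V(g) = 1/g
C(d, q) = -2
C(V(-1), 0)*B - 10 = -2*3 - 10 = -6 - 10 = -16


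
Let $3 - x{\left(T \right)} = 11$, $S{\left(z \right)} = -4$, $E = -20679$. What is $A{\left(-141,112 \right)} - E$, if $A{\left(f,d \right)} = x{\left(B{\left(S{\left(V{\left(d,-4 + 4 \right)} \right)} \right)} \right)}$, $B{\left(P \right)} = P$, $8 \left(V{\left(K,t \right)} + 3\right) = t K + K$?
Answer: $20671$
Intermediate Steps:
$V{\left(K,t \right)} = -3 + \frac{K}{8} + \frac{K t}{8}$ ($V{\left(K,t \right)} = -3 + \frac{t K + K}{8} = -3 + \frac{K t + K}{8} = -3 + \frac{K + K t}{8} = -3 + \left(\frac{K}{8} + \frac{K t}{8}\right) = -3 + \frac{K}{8} + \frac{K t}{8}$)
$x{\left(T \right)} = -8$ ($x{\left(T \right)} = 3 - 11 = -8$)
$A{\left(f,d \right)} = -8$
$A{\left(-141,112 \right)} - E = -8 - -20679 = -8 + 20679 = 20671$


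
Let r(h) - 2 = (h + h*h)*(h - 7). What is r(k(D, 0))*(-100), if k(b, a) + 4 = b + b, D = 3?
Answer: 2800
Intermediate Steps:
k(b, a) = -4 + 2*b (k(b, a) = -4 + (b + b) = -4 + 2*b)
r(h) = 2 + (-7 + h)*(h + h**2) (r(h) = 2 + (h + h*h)*(h - 7) = 2 + (h + h**2)*(-7 + h) = 2 + (-7 + h)*(h + h**2))
r(k(D, 0))*(-100) = (2 + (-4 + 2*3)**3 - 7*(-4 + 2*3) - 6*(-4 + 2*3)**2)*(-100) = (2 + (-4 + 6)**3 - 7*(-4 + 6) - 6*(-4 + 6)**2)*(-100) = (2 + 2**3 - 7*2 - 6*2**2)*(-100) = (2 + 8 - 14 - 6*4)*(-100) = (2 + 8 - 14 - 24)*(-100) = -28*(-100) = 2800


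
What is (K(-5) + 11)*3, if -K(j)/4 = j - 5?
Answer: 153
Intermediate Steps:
K(j) = 20 - 4*j (K(j) = -4*(j - 5) = -4*(-5 + j) = 20 - 4*j)
(K(-5) + 11)*3 = ((20 - 4*(-5)) + 11)*3 = ((20 + 20) + 11)*3 = (40 + 11)*3 = 51*3 = 153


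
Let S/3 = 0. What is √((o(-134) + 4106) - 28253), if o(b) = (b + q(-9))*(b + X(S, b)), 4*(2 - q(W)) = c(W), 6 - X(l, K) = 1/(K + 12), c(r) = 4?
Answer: 3*I*√11781662/122 ≈ 84.404*I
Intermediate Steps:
S = 0 (S = 3*0 = 0)
X(l, K) = 6 - 1/(12 + K) (X(l, K) = 6 - 1/(K + 12) = 6 - 1/(12 + K))
q(W) = 1 (q(W) = 2 - ¼*4 = 2 - 1 = 1)
o(b) = (1 + b)*(b + (71 + 6*b)/(12 + b)) (o(b) = (b + 1)*(b + (71 + 6*b)/(12 + b)) = (1 + b)*(b + (71 + 6*b)/(12 + b)))
√((o(-134) + 4106) - 28253) = √(((71 + (-134)³ + 19*(-134)² + 89*(-134))/(12 - 134) + 4106) - 28253) = √(((71 - 2406104 + 19*17956 - 11926)/(-122) + 4106) - 28253) = √((-(71 - 2406104 + 341164 - 11926)/122 + 4106) - 28253) = √((-1/122*(-2076795) + 4106) - 28253) = √((2076795/122 + 4106) - 28253) = √(2577727/122 - 28253) = √(-869139/122) = 3*I*√11781662/122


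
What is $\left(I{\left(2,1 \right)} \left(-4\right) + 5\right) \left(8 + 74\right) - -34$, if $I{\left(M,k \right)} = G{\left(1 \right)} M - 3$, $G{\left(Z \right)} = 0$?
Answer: $1428$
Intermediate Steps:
$I{\left(M,k \right)} = -3$ ($I{\left(M,k \right)} = 0 M - 3 = 0 - 3 = -3$)
$\left(I{\left(2,1 \right)} \left(-4\right) + 5\right) \left(8 + 74\right) - -34 = \left(\left(-3\right) \left(-4\right) + 5\right) \left(8 + 74\right) - -34 = \left(12 + 5\right) 82 + \left(-35 + 69\right) = 17 \cdot 82 + 34 = 1394 + 34 = 1428$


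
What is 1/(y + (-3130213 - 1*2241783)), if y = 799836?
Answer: -1/4572160 ≈ -2.1872e-7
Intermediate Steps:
1/(y + (-3130213 - 1*2241783)) = 1/(799836 + (-3130213 - 1*2241783)) = 1/(799836 + (-3130213 - 2241783)) = 1/(799836 - 5371996) = 1/(-4572160) = -1/4572160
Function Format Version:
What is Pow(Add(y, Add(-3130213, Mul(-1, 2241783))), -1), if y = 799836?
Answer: Rational(-1, 4572160) ≈ -2.1872e-7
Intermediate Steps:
Pow(Add(y, Add(-3130213, Mul(-1, 2241783))), -1) = Pow(Add(799836, Add(-3130213, Mul(-1, 2241783))), -1) = Pow(Add(799836, Add(-3130213, -2241783)), -1) = Pow(Add(799836, -5371996), -1) = Pow(-4572160, -1) = Rational(-1, 4572160)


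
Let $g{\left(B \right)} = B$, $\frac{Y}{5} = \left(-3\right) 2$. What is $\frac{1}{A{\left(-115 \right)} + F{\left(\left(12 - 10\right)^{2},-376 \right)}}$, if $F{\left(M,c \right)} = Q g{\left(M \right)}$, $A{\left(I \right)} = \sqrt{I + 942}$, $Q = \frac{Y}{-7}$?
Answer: $- \frac{840}{26123} + \frac{49 \sqrt{827}}{26123} \approx 0.021786$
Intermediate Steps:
$Y = -30$ ($Y = 5 \left(\left(-3\right) 2\right) = 5 \left(-6\right) = -30$)
$Q = \frac{30}{7}$ ($Q = - \frac{30}{-7} = \left(-30\right) \left(- \frac{1}{7}\right) = \frac{30}{7} \approx 4.2857$)
$A{\left(I \right)} = \sqrt{942 + I}$
$F{\left(M,c \right)} = \frac{30 M}{7}$
$\frac{1}{A{\left(-115 \right)} + F{\left(\left(12 - 10\right)^{2},-376 \right)}} = \frac{1}{\sqrt{942 - 115} + \frac{30 \left(12 - 10\right)^{2}}{7}} = \frac{1}{\sqrt{827} + \frac{30 \cdot 2^{2}}{7}} = \frac{1}{\sqrt{827} + \frac{30}{7} \cdot 4} = \frac{1}{\sqrt{827} + \frac{120}{7}} = \frac{1}{\frac{120}{7} + \sqrt{827}}$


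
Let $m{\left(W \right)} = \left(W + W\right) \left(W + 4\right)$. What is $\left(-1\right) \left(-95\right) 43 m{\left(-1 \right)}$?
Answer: $-24510$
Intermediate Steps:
$m{\left(W \right)} = 2 W \left(4 + W\right)$
$\left(-1\right) \left(-95\right) 43 m{\left(-1 \right)} = \left(-1\right) \left(-95\right) 43 \cdot 2 \left(-1\right) \left(4 - 1\right) = 95 \cdot 43 \cdot 2 \left(-1\right) 3 = 4085 \left(-6\right) = -24510$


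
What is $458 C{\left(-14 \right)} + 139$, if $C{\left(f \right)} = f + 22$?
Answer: $3803$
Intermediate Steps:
$C{\left(f \right)} = 22 + f$
$458 C{\left(-14 \right)} + 139 = 458 \left(22 - 14\right) + 139 = 458 \cdot 8 + 139 = 3664 + 139 = 3803$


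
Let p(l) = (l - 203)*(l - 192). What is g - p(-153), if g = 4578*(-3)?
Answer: -136554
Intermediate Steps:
g = -13734
p(l) = (-203 + l)*(-192 + l)
g - p(-153) = -13734 - (38976 + (-153)² - 395*(-153)) = -13734 - (38976 + 23409 + 60435) = -13734 - 1*122820 = -13734 - 122820 = -136554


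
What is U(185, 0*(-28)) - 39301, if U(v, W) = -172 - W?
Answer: -39473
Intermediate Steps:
U(185, 0*(-28)) - 39301 = (-172 - 0*(-28)) - 39301 = (-172 - 1*0) - 39301 = (-172 + 0) - 39301 = -172 - 39301 = -39473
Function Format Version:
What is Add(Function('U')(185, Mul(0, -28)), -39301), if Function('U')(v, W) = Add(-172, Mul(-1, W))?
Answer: -39473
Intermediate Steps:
Add(Function('U')(185, Mul(0, -28)), -39301) = Add(Add(-172, Mul(-1, Mul(0, -28))), -39301) = Add(Add(-172, Mul(-1, 0)), -39301) = Add(Add(-172, 0), -39301) = Add(-172, -39301) = -39473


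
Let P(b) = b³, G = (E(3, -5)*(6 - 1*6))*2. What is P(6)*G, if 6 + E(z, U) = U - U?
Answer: 0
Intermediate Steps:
E(z, U) = -6 (E(z, U) = -6 + (U - U) = -6 + 0 = -6)
G = 0 (G = -6*(6 - 1*6)*2 = -6*(6 - 6)*2 = -6*0*2 = 0*2 = 0)
P(6)*G = 6³*0 = 216*0 = 0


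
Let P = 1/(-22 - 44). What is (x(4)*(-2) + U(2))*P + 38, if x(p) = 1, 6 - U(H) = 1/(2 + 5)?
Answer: 5843/154 ≈ 37.942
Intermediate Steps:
U(H) = 41/7 (U(H) = 6 - 1/(2 + 5) = 6 - 1/7 = 6 - 1*⅐ = 6 - ⅐ = 41/7)
P = -1/66 (P = 1/(-66) = -1/66 ≈ -0.015152)
(x(4)*(-2) + U(2))*P + 38 = (1*(-2) + 41/7)*(-1/66) + 38 = (-2 + 41/7)*(-1/66) + 38 = (27/7)*(-1/66) + 38 = -9/154 + 38 = 5843/154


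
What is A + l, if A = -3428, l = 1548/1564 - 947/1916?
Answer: -2567735553/749156 ≈ -3427.5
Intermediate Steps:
l = 371215/749156 (l = 1548*(1/1564) - 947*1/1916 = 387/391 - 947/1916 = 371215/749156 ≈ 0.49551)
A + l = -3428 + 371215/749156 = -2567735553/749156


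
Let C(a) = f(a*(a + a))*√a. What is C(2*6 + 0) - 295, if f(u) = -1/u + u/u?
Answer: -295 + 287*√3/144 ≈ -291.55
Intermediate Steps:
f(u) = 1 - 1/u (f(u) = -1/u + 1 = 1 - 1/u)
C(a) = (-1 + 2*a²)/(2*a^(3/2)) (C(a) = ((-1 + a*(a + a))/((a*(a + a))))*√a = ((-1 + a*(2*a))/((a*(2*a))))*√a = ((-1 + 2*a²)/((2*a²)))*√a = ((1/(2*a²))*(-1 + 2*a²))*√a = ((-1 + 2*a²)/(2*a²))*√a = (-1 + 2*a²)/(2*a^(3/2)))
C(2*6 + 0) - 295 = (-½ + (2*6 + 0)²)/(2*6 + 0)^(3/2) - 295 = (-½ + (12 + 0)²)/(12 + 0)^(3/2) - 295 = (-½ + 12²)/12^(3/2) - 295 = (√3/72)*(-½ + 144) - 295 = (√3/72)*(287/2) - 295 = 287*√3/144 - 295 = -295 + 287*√3/144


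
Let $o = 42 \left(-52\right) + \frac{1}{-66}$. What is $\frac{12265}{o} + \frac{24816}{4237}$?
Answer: $\frac{29458638}{122148473} \approx 0.24117$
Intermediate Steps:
$o = - \frac{144145}{66}$ ($o = -2184 - \frac{1}{66} = - \frac{144145}{66} \approx -2184.0$)
$\frac{12265}{o} + \frac{24816}{4237} = \frac{12265}{- \frac{144145}{66}} + \frac{24816}{4237} = 12265 \left(- \frac{66}{144145}\right) + 24816 \cdot \frac{1}{4237} = - \frac{161898}{28829} + \frac{24816}{4237} = \frac{29458638}{122148473}$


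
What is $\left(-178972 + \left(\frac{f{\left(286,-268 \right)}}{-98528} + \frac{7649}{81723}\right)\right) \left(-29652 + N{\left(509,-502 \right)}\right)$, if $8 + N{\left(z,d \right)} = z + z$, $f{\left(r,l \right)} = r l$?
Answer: $\frac{2579706526306091429}{503250234} \approx 5.1261 \cdot 10^{9}$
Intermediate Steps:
$f{\left(r,l \right)} = l r$
$N{\left(z,d \right)} = -8 + 2 z$ ($N{\left(z,d \right)} = -8 + \left(z + z\right) = -8 + 2 z$)
$\left(-178972 + \left(\frac{f{\left(286,-268 \right)}}{-98528} + \frac{7649}{81723}\right)\right) \left(-29652 + N{\left(509,-502 \right)}\right) = \left(-178972 + \left(\frac{\left(-268\right) 286}{-98528} + \frac{7649}{81723}\right)\right) \left(-29652 + \left(-8 + 2 \cdot 509\right)\right) = \left(-178972 + \left(\left(-76648\right) \left(- \frac{1}{98528}\right) + 7649 \cdot \frac{1}{81723}\right)\right) \left(-29652 + \left(-8 + 1018\right)\right) = \left(-178972 + \left(\frac{9581}{12316} + \frac{7649}{81723}\right)\right) \left(-29652 + 1010\right) = \left(-178972 + \frac{877193147}{1006500468}\right) \left(-28642\right) = \left(- \frac{180134524565749}{1006500468}\right) \left(-28642\right) = \frac{2579706526306091429}{503250234}$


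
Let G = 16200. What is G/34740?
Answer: 90/193 ≈ 0.46632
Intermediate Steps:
G/34740 = 16200/34740 = 16200*(1/34740) = 90/193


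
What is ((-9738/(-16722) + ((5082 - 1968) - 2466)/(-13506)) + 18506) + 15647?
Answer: 71421153846/2091179 ≈ 34154.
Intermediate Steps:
((-9738/(-16722) + ((5082 - 1968) - 2466)/(-13506)) + 18506) + 15647 = ((-9738*(-1/16722) + (3114 - 2466)*(-1/13506)) + 18506) + 15647 = ((541/929 + 648*(-1/13506)) + 18506) + 15647 = ((541/929 - 108/2251) + 18506) + 15647 = (1117459/2091179 + 18506) + 15647 = 38700476033/2091179 + 15647 = 71421153846/2091179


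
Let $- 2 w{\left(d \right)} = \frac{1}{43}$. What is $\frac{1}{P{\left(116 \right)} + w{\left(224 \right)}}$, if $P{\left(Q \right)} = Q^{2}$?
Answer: $\frac{86}{1157215} \approx 7.4316 \cdot 10^{-5}$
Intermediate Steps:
$w{\left(d \right)} = - \frac{1}{86}$ ($w{\left(d \right)} = - \frac{1}{2 \cdot 43} = \left(- \frac{1}{2}\right) \frac{1}{43} = - \frac{1}{86}$)
$\frac{1}{P{\left(116 \right)} + w{\left(224 \right)}} = \frac{1}{116^{2} - \frac{1}{86}} = \frac{1}{13456 - \frac{1}{86}} = \frac{1}{\frac{1157215}{86}} = \frac{86}{1157215}$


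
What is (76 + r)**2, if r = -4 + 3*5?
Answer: 7569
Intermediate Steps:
r = 11 (r = -4 + 15 = 11)
(76 + r)**2 = (76 + 11)**2 = 87**2 = 7569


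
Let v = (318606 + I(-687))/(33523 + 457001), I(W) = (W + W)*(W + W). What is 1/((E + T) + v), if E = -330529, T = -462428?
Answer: -81754/64827038831 ≈ -1.2611e-6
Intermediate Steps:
I(W) = 4*W**2 (I(W) = (2*W)*(2*W) = 4*W**2)
v = 367747/81754 (v = (318606 + 4*(-687)**2)/(33523 + 457001) = (318606 + 4*471969)/490524 = (318606 + 1887876)*(1/490524) = 2206482*(1/490524) = 367747/81754 ≈ 4.4982)
1/((E + T) + v) = 1/((-330529 - 462428) + 367747/81754) = 1/(-792957 + 367747/81754) = 1/(-64827038831/81754) = -81754/64827038831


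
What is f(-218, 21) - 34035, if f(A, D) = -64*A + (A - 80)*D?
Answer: -26341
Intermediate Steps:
f(A, D) = -64*A + D*(-80 + A) (f(A, D) = -64*A + (-80 + A)*D = -64*A + D*(-80 + A))
f(-218, 21) - 34035 = (-80*21 - 64*(-218) - 218*21) - 34035 = (-1680 + 13952 - 4578) - 34035 = 7694 - 34035 = -26341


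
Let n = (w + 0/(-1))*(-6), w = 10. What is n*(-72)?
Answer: 4320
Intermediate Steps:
n = -60 (n = (10 + 0/(-1))*(-6) = (10 + 0*(-1))*(-6) = (10 + 0)*(-6) = 10*(-6) = -60)
n*(-72) = -60*(-72) = 4320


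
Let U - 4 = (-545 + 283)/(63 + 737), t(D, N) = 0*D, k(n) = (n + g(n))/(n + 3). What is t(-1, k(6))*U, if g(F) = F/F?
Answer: 0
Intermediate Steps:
g(F) = 1
k(n) = (1 + n)/(3 + n) (k(n) = (n + 1)/(n + 3) = (1 + n)/(3 + n))
t(D, N) = 0
U = 1469/400 (U = 4 + (-545 + 283)/(63 + 737) = 4 - 262/800 = 4 - 262*1/800 = 4 - 131/400 = 1469/400 ≈ 3.6725)
t(-1, k(6))*U = 0*(1469/400) = 0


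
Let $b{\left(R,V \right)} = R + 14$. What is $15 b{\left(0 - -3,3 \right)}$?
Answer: $255$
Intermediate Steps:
$b{\left(R,V \right)} = 14 + R$
$15 b{\left(0 - -3,3 \right)} = 15 \left(14 + \left(0 - -3\right)\right) = 15 \left(14 + \left(0 + 3\right)\right) = 15 \left(14 + 3\right) = 15 \cdot 17 = 255$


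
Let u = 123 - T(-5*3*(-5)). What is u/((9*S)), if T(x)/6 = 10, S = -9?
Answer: -7/9 ≈ -0.77778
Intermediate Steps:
T(x) = 60 (T(x) = 6*10 = 60)
u = 63 (u = 123 - 1*60 = 123 - 60 = 63)
u/((9*S)) = 63/((9*(-9))) = 63/(-81) = 63*(-1/81) = -7/9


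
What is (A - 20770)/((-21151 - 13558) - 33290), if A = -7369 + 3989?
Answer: 24150/67999 ≈ 0.35515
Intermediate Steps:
A = -3380
(A - 20770)/((-21151 - 13558) - 33290) = (-3380 - 20770)/((-21151 - 13558) - 33290) = -24150/(-34709 - 33290) = -24150/(-67999) = -24150*(-1/67999) = 24150/67999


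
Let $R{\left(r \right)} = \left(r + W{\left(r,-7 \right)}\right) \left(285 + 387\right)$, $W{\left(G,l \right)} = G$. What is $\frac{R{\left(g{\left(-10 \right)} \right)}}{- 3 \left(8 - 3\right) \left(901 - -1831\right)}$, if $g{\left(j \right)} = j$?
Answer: $\frac{224}{683} \approx 0.32796$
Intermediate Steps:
$R{\left(r \right)} = 1344 r$ ($R{\left(r \right)} = \left(r + r\right) \left(285 + 387\right) = 2 r 672 = 1344 r$)
$\frac{R{\left(g{\left(-10 \right)} \right)}}{- 3 \left(8 - 3\right) \left(901 - -1831\right)} = \frac{1344 \left(-10\right)}{- 3 \left(8 - 3\right) \left(901 - -1831\right)} = - \frac{13440}{\left(-3\right) 5 \left(901 + 1831\right)} = - \frac{13440}{\left(-15\right) 2732} = - \frac{13440}{-40980} = \left(-13440\right) \left(- \frac{1}{40980}\right) = \frac{224}{683}$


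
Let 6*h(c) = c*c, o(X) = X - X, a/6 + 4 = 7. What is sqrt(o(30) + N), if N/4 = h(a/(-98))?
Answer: 3*sqrt(6)/49 ≈ 0.14997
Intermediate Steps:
a = 18 (a = -24 + 6*7 = -24 + 42 = 18)
o(X) = 0
h(c) = c**2/6 (h(c) = (c*c)/6 = c**2/6)
N = 54/2401 (N = 4*((18/(-98))**2/6) = 4*((18*(-1/98))**2/6) = 4*((-9/49)**2/6) = 4*((1/6)*(81/2401)) = 4*(27/4802) = 54/2401 ≈ 0.022491)
sqrt(o(30) + N) = sqrt(0 + 54/2401) = sqrt(54/2401) = 3*sqrt(6)/49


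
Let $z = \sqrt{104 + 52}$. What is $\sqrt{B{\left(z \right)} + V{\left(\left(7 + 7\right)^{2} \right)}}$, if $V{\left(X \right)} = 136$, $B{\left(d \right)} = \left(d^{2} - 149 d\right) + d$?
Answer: $2 \sqrt{73 - 74 \sqrt{39}} \approx 39.453 i$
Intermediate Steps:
$z = 2 \sqrt{39}$ ($z = \sqrt{156} = 2 \sqrt{39} \approx 12.49$)
$B{\left(d \right)} = d^{2} - 148 d$
$\sqrt{B{\left(z \right)} + V{\left(\left(7 + 7\right)^{2} \right)}} = \sqrt{2 \sqrt{39} \left(-148 + 2 \sqrt{39}\right) + 136} = \sqrt{136 + 2 \sqrt{39} \left(-148 + 2 \sqrt{39}\right)}$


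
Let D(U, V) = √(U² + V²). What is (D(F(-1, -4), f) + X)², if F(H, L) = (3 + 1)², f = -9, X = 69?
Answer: (69 + √337)² ≈ 7631.3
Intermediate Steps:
F(H, L) = 16 (F(H, L) = 4² = 16)
(D(F(-1, -4), f) + X)² = (√(16² + (-9)²) + 69)² = (√(256 + 81) + 69)² = (√337 + 69)² = (69 + √337)²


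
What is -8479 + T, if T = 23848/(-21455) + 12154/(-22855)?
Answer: -118814788231/14010115 ≈ -8480.6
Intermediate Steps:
T = -23023146/14010115 (T = 23848*(-1/21455) + 12154*(-1/22855) = -23848/21455 - 12154/22855 = -23023146/14010115 ≈ -1.6433)
-8479 + T = -8479 - 23023146/14010115 = -118814788231/14010115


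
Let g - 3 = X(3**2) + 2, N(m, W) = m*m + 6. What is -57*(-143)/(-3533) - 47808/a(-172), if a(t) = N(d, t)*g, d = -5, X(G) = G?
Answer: -86221599/766661 ≈ -112.46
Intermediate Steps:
N(m, W) = 6 + m**2 (N(m, W) = m**2 + 6 = 6 + m**2)
g = 14 (g = 3 + (3**2 + 2) = 3 + (9 + 2) = 3 + 11 = 14)
a(t) = 434 (a(t) = (6 + (-5)**2)*14 = (6 + 25)*14 = 31*14 = 434)
-57*(-143)/(-3533) - 47808/a(-172) = -57*(-143)/(-3533) - 47808/434 = 8151*(-1/3533) - 47808*1/434 = -8151/3533 - 23904/217 = -86221599/766661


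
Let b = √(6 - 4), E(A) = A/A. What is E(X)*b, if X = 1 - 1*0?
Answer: √2 ≈ 1.4142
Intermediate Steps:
X = 1 (X = 1 + 0 = 1)
E(A) = 1
b = √2 ≈ 1.4142
E(X)*b = 1*√2 = √2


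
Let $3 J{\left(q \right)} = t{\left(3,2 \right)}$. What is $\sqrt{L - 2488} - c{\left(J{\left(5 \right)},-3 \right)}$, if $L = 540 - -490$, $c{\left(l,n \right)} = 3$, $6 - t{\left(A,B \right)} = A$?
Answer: $-3 + 27 i \sqrt{2} \approx -3.0 + 38.184 i$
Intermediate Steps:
$t{\left(A,B \right)} = 6 - A$
$J{\left(q \right)} = 1$ ($J{\left(q \right)} = \frac{6 - 3}{3} = \frac{1}{3} \cdot 3 = 1$)
$L = 1030$ ($L = 540 + 490 = 1030$)
$\sqrt{L - 2488} - c{\left(J{\left(5 \right)},-3 \right)} = \sqrt{1030 - 2488} - 3 = \sqrt{-1458} - 3 = 27 i \sqrt{2} - 3 = -3 + 27 i \sqrt{2}$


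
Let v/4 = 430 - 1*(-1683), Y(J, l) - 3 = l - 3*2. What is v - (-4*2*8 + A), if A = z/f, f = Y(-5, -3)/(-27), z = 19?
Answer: 16861/2 ≈ 8430.5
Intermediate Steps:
Y(J, l) = -3 + l (Y(J, l) = 3 + (l - 3*2) = 3 + (l - 6) = 3 + (-6 + l) = -3 + l)
v = 8452 (v = 4*(430 - 1*(-1683)) = 4*(430 + 1683) = 4*2113 = 8452)
f = 2/9 (f = (-3 - 3)/(-27) = -6*(-1/27) = 2/9 ≈ 0.22222)
A = 171/2 (A = 19/(2/9) = 19*(9/2) = 171/2 ≈ 85.500)
v - (-4*2*8 + A) = 8452 - (-4*2*8 + 171/2) = 8452 - (-8*8 + 171/2) = 8452 - (-64 + 171/2) = 8452 - 1*43/2 = 8452 - 43/2 = 16861/2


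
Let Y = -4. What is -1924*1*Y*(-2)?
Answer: -15392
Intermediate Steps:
-1924*1*Y*(-2) = -1924*1*(-4)*(-2) = -(-7696)*(-2) = -1924*8 = -15392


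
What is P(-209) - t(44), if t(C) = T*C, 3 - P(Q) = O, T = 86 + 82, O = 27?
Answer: -7416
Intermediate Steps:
T = 168
P(Q) = -24 (P(Q) = 3 - 1*27 = 3 - 27 = -24)
t(C) = 168*C
P(-209) - t(44) = -24 - 168*44 = -24 - 1*7392 = -24 - 7392 = -7416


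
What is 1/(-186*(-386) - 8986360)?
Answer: -1/8914564 ≈ -1.1218e-7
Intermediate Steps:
1/(-186*(-386) - 8986360) = 1/(71796 - 8986360) = 1/(-8914564) = -1/8914564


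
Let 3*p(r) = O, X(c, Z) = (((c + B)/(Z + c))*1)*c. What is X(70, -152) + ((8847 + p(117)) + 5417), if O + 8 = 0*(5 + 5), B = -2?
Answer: 1747004/123 ≈ 14203.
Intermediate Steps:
X(c, Z) = c*(-2 + c)/(Z + c) (X(c, Z) = (((c - 2)/(Z + c))*1)*c = (((-2 + c)/(Z + c))*1)*c = ((-2 + c)/(Z + c))*c = c*(-2 + c)/(Z + c))
O = -8 (O = -8 + 0*(5 + 5) = -8 + 0*10 = -8 + 0 = -8)
p(r) = -8/3 (p(r) = (1/3)*(-8) = -8/3)
X(70, -152) + ((8847 + p(117)) + 5417) = 70*(-2 + 70)/(-152 + 70) + ((8847 - 8/3) + 5417) = 70*68/(-82) + (26533/3 + 5417) = 70*(-1/82)*68 + 42784/3 = -2380/41 + 42784/3 = 1747004/123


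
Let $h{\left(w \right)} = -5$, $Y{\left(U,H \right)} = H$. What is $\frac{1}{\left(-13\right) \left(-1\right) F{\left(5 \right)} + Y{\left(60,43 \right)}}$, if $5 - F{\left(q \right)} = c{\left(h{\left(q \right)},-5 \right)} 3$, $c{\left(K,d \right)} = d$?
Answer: $\frac{1}{303} \approx 0.0033003$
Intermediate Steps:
$F{\left(q \right)} = 20$ ($F{\left(q \right)} = 5 - \left(-5\right) 3 = 5 - -15 = 5 + 15 = 20$)
$\frac{1}{\left(-13\right) \left(-1\right) F{\left(5 \right)} + Y{\left(60,43 \right)}} = \frac{1}{\left(-13\right) \left(-1\right) 20 + 43} = \frac{1}{13 \cdot 20 + 43} = \frac{1}{260 + 43} = \frac{1}{303}$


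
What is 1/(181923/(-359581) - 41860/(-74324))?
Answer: 6681374561/382703902 ≈ 17.458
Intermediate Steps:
1/(181923/(-359581) - 41860/(-74324)) = 1/(181923*(-1/359581) - 41860*(-1/74324)) = 1/(-181923/359581 + 10465/18581) = 1/(382703902/6681374561) = 6681374561/382703902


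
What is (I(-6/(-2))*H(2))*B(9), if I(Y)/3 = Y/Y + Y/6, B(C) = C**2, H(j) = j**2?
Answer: 1458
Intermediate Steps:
I(Y) = 3 + Y/2 (I(Y) = 3*(Y/Y + Y/6) = 3*(1 + Y*(1/6)) = 3*(1 + Y/6) = 3 + Y/2)
(I(-6/(-2))*H(2))*B(9) = ((3 + (-6/(-2))/2)*2**2)*9**2 = ((3 + (-6*(-1/2))/2)*4)*81 = ((3 + (1/2)*3)*4)*81 = ((3 + 3/2)*4)*81 = ((9/2)*4)*81 = 18*81 = 1458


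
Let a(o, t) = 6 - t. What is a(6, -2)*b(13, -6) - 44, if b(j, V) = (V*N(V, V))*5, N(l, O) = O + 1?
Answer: 1156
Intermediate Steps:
N(l, O) = 1 + O
b(j, V) = 5*V*(1 + V) (b(j, V) = (V*(1 + V))*5 = 5*V*(1 + V))
a(6, -2)*b(13, -6) - 44 = (6 - 1*(-2))*(5*(-6)*(1 - 6)) - 44 = (6 + 2)*(5*(-6)*(-5)) - 44 = 8*150 - 44 = 1200 - 44 = 1156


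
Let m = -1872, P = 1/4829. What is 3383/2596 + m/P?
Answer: -23467545865/2596 ≈ -9.0399e+6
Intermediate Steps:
P = 1/4829 ≈ 0.00020708
3383/2596 + m/P = 3383/2596 - 1872/1/4829 = 3383*(1/2596) - 1872*4829 = 3383/2596 - 9039888 = -23467545865/2596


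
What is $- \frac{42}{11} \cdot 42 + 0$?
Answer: $- \frac{1764}{11} \approx -160.36$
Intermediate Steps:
$- \frac{42}{11} \cdot 42 + 0 = \left(-42\right) \frac{1}{11} \cdot 42 + 0 = \left(- \frac{42}{11}\right) 42 + 0 = - \frac{1764}{11} + 0 = - \frac{1764}{11}$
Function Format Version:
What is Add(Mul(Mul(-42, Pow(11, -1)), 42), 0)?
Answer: Rational(-1764, 11) ≈ -160.36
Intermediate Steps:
Add(Mul(Mul(-42, Pow(11, -1)), 42), 0) = Add(Mul(Mul(-42, Rational(1, 11)), 42), 0) = Add(Mul(Rational(-42, 11), 42), 0) = Add(Rational(-1764, 11), 0) = Rational(-1764, 11)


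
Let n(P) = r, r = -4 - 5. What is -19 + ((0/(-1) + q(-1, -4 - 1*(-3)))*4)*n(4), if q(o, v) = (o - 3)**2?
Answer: -595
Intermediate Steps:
r = -9
q(o, v) = (-3 + o)**2
n(P) = -9
-19 + ((0/(-1) + q(-1, -4 - 1*(-3)))*4)*n(4) = -19 + ((0/(-1) + (-3 - 1)**2)*4)*(-9) = -19 + ((0*(-1) + (-4)**2)*4)*(-9) = -19 + ((0 + 16)*4)*(-9) = -19 + (16*4)*(-9) = -19 + 64*(-9) = -19 - 576 = -595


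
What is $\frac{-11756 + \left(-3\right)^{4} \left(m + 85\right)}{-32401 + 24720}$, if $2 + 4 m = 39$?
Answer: $\frac{16487}{30724} \approx 0.53662$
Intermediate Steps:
$m = \frac{37}{4}$ ($m = - \frac{1}{2} + \frac{1}{4} \cdot 39 = - \frac{1}{2} + \frac{39}{4} = \frac{37}{4} \approx 9.25$)
$\frac{-11756 + \left(-3\right)^{4} \left(m + 85\right)}{-32401 + 24720} = \frac{-11756 + \left(-3\right)^{4} \left(\frac{37}{4} + 85\right)}{-32401 + 24720} = \frac{-11756 + 81 \cdot \frac{377}{4}}{-7681} = \left(-11756 + \frac{30537}{4}\right) \left(- \frac{1}{7681}\right) = \left(- \frac{16487}{4}\right) \left(- \frac{1}{7681}\right) = \frac{16487}{30724}$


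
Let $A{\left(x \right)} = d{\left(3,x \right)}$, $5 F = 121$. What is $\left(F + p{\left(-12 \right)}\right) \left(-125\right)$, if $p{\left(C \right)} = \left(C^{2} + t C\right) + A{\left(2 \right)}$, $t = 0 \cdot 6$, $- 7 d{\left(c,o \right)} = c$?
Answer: $- \frac{146800}{7} \approx -20971.0$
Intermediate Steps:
$F = \frac{121}{5}$ ($F = \frac{1}{5} \cdot 121 = \frac{121}{5} \approx 24.2$)
$d{\left(c,o \right)} = - \frac{c}{7}$
$A{\left(x \right)} = - \frac{3}{7}$ ($A{\left(x \right)} = \left(- \frac{1}{7}\right) 3 = - \frac{3}{7}$)
$t = 0$
$p{\left(C \right)} = - \frac{3}{7} + C^{2}$ ($p{\left(C \right)} = \left(C^{2} + 0 C\right) - \frac{3}{7} = \left(C^{2} + 0\right) - \frac{3}{7} = C^{2} - \frac{3}{7} = - \frac{3}{7} + C^{2}$)
$\left(F + p{\left(-12 \right)}\right) \left(-125\right) = \left(\frac{121}{5} - \left(\frac{3}{7} - \left(-12\right)^{2}\right)\right) \left(-125\right) = \left(\frac{121}{5} + \left(- \frac{3}{7} + 144\right)\right) \left(-125\right) = \left(\frac{121}{5} + \frac{1005}{7}\right) \left(-125\right) = \frac{5872}{35} \left(-125\right) = - \frac{146800}{7}$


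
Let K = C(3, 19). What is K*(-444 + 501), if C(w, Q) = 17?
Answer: 969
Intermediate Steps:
K = 17
K*(-444 + 501) = 17*(-444 + 501) = 17*57 = 969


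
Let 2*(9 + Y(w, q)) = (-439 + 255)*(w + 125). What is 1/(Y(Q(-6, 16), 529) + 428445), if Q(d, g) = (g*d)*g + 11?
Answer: 1/557236 ≈ 1.7946e-6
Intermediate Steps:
Q(d, g) = 11 + d*g**2 (Q(d, g) = (d*g)*g + 11 = d*g**2 + 11 = 11 + d*g**2)
Y(w, q) = -11509 - 92*w (Y(w, q) = -9 + ((-439 + 255)*(w + 125))/2 = -9 + (-184*(125 + w))/2 = -9 + (-23000 - 184*w)/2 = -9 + (-11500 - 92*w) = -11509 - 92*w)
1/(Y(Q(-6, 16), 529) + 428445) = 1/((-11509 - 92*(11 - 6*16**2)) + 428445) = 1/((-11509 - 92*(11 - 6*256)) + 428445) = 1/((-11509 - 92*(11 - 1536)) + 428445) = 1/((-11509 - 92*(-1525)) + 428445) = 1/((-11509 + 140300) + 428445) = 1/(128791 + 428445) = 1/557236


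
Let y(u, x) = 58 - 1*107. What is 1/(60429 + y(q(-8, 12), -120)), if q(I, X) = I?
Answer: 1/60380 ≈ 1.6562e-5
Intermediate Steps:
y(u, x) = -49 (y(u, x) = 58 - 107 = -49)
1/(60429 + y(q(-8, 12), -120)) = 1/(60429 - 49) = 1/60380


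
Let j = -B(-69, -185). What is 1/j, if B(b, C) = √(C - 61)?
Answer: I*√246/246 ≈ 0.063758*I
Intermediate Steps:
B(b, C) = √(-61 + C)
j = -I*√246 (j = -√(-61 - 185) = -√(-246) = -I*√246 ≈ -15.684*I)
1/j = 1/(-I*√246) = I*√246/246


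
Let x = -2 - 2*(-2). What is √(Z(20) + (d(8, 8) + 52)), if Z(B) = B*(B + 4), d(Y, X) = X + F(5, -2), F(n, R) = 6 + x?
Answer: 2*√137 ≈ 23.409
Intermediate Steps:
x = 2 (x = -2 + 4 = 2)
F(n, R) = 8 (F(n, R) = 6 + 2 = 8)
d(Y, X) = 8 + X (d(Y, X) = X + 8 = 8 + X)
Z(B) = B*(4 + B)
√(Z(20) + (d(8, 8) + 52)) = √(20*(4 + 20) + ((8 + 8) + 52)) = √(20*24 + (16 + 52)) = √(480 + 68) = √548 = 2*√137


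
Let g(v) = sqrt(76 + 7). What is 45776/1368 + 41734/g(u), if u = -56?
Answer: 5722/171 + 41734*sqrt(83)/83 ≈ 4614.4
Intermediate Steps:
g(v) = sqrt(83)
45776/1368 + 41734/g(u) = 45776/1368 + 41734/(sqrt(83)) = 45776*(1/1368) + 41734*(sqrt(83)/83) = 5722/171 + 41734*sqrt(83)/83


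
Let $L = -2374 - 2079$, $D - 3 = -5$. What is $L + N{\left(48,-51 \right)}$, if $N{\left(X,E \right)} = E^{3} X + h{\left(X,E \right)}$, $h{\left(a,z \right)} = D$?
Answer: $-6371703$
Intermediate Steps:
$D = -2$ ($D = 3 - 5 = -2$)
$h{\left(a,z \right)} = -2$
$N{\left(X,E \right)} = -2 + X E^{3}$ ($N{\left(X,E \right)} = E^{3} X - 2 = X E^{3} - 2 = -2 + X E^{3}$)
$L = -4453$
$L + N{\left(48,-51 \right)} = -4453 + \left(-2 + 48 \left(-51\right)^{3}\right) = -4453 + \left(-2 + 48 \left(-132651\right)\right) = -4453 - 6367250 = -6371703$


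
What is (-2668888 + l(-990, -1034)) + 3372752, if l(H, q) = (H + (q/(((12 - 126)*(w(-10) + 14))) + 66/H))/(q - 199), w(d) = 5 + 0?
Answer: 4699490608106/6676695 ≈ 7.0387e+5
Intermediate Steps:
w(d) = 5
l(H, q) = (H + 66/H - q/2166)/(-199 + q) (l(H, q) = (H + (q/(((12 - 126)*(5 + 14))) + 66/H))/(q - 199) = (H + (q/((-114*19)) + 66/H))/(-199 + q) = (H + (q/(-2166) + 66/H))/(-199 + q) = (H + (q*(-1/2166) + 66/H))/(-199 + q) = (H + (-q/2166 + 66/H))/(-199 + q) = (H + (66/H - q/2166))/(-199 + q) = (H + 66/H - q/2166)/(-199 + q))
(-2668888 + l(-990, -1034)) + 3372752 = (-2668888 + (66 + (-990)**2 - 1/2166*(-990)*(-1034))/((-990)*(-199 - 1034))) + 3372752 = (-2668888 - 1/990*(66 + 980100 - 170610/361)/(-1233)) + 3372752 = (-2668888 - 1/990*(-1/1233)*353669316/361) + 3372752 = (-2668888 + 5358626/6676695) + 3372752 = -17819345806534/6676695 + 3372752 = 4699490608106/6676695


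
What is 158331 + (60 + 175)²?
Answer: 213556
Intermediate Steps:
158331 + (60 + 175)² = 158331 + 235² = 158331 + 55225 = 213556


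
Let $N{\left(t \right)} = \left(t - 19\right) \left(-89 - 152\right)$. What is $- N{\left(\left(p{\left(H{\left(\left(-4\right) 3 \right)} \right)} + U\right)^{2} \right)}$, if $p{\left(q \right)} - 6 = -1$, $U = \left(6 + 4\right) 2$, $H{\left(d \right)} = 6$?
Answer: $146046$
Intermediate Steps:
$U = 20$ ($U = 10 \cdot 2 = 20$)
$p{\left(q \right)} = 5$ ($p{\left(q \right)} = 6 - 1 = 5$)
$N{\left(t \right)} = 4579 - 241 t$ ($N{\left(t \right)} = \left(-19 + t\right) \left(-241\right) = 4579 - 241 t$)
$- N{\left(\left(p{\left(H{\left(\left(-4\right) 3 \right)} \right)} + U\right)^{2} \right)} = - (4579 - 241 \left(5 + 20\right)^{2}) = - (4579 - 241 \cdot 25^{2}) = - (4579 - 150625) = \left(-1\right) \left(-146046\right) = 146046$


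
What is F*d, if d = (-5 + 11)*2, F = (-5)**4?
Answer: 7500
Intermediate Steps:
F = 625
d = 12 (d = 6*2 = 12)
F*d = 625*12 = 7500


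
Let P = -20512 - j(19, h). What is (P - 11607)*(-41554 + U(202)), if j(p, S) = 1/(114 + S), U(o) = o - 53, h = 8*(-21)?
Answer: 71813867125/54 ≈ 1.3299e+9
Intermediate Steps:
h = -168
U(o) = -53 + o
P = -1107647/54 (P = -20512 - 1/(114 - 168) = -20512 - 1/(-54) = -20512 - 1*(-1/54) = -20512 + 1/54 = -1107647/54 ≈ -20512.)
(P - 11607)*(-41554 + U(202)) = (-1107647/54 - 11607)*(-41554 + (-53 + 202)) = -1734425*(-41554 + 149)/54 = -1734425/54*(-41405) = 71813867125/54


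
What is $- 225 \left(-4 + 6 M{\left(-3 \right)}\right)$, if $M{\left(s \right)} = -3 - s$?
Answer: $900$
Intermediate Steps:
$- 225 \left(-4 + 6 M{\left(-3 \right)}\right) = - 225 \left(-4 + 6 \left(-3 - -3\right)\right) = - 225 \left(-4 + 6 \left(-3 + 3\right)\right) = - 225 \left(-4 + 6 \cdot 0\right) = - 225 \left(-4 + 0\right) = \left(-225\right) \left(-4\right) = 900$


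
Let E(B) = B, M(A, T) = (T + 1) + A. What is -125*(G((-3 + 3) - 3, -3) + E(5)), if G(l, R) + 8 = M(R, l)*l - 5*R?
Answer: -3375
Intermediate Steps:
M(A, T) = 1 + A + T (M(A, T) = (1 + T) + A = 1 + A + T)
G(l, R) = -8 - 5*R + l*(1 + R + l) (G(l, R) = -8 + ((1 + R + l)*l - 5*R) = -8 + (l*(1 + R + l) - 5*R) = -8 + (-5*R + l*(1 + R + l)) = -8 - 5*R + l*(1 + R + l))
-125*(G((-3 + 3) - 3, -3) + E(5)) = -125*((-8 - 5*(-3) + ((-3 + 3) - 3)*(1 - 3 + ((-3 + 3) - 3))) + 5) = -125*((-8 + 15 + (0 - 3)*(1 - 3 + (0 - 3))) + 5) = -125*((-8 + 15 - 3*(1 - 3 - 3)) + 5) = -125*((-8 + 15 - 3*(-5)) + 5) = -125*((-8 + 15 + 15) + 5) = -125*(22 + 5) = -125*27 = -3375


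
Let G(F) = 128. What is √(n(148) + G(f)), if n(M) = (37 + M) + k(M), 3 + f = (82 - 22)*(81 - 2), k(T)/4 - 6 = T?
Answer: √929 ≈ 30.479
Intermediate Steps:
k(T) = 24 + 4*T
f = 4737 (f = -3 + (82 - 22)*(81 - 2) = -3 + 60*79 = -3 + 4740 = 4737)
n(M) = 61 + 5*M (n(M) = (37 + M) + (24 + 4*M) = 61 + 5*M)
√(n(148) + G(f)) = √((61 + 5*148) + 128) = √((61 + 740) + 128) = √(801 + 128) = √929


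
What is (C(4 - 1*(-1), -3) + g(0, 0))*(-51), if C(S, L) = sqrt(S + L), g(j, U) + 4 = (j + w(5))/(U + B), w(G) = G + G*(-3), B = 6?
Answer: 289 - 51*sqrt(2) ≈ 216.88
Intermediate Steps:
w(G) = -2*G (w(G) = G - 3*G = -2*G)
g(j, U) = -4 + (-10 + j)/(6 + U) (g(j, U) = -4 + (j - 2*5)/(U + 6) = -4 + (j - 10)/(6 + U) = -4 + (-10 + j)/(6 + U))
C(S, L) = sqrt(L + S)
(C(4 - 1*(-1), -3) + g(0, 0))*(-51) = (sqrt(-3 + (4 - 1*(-1))) + (-34 + 0 - 4*0)/(6 + 0))*(-51) = (sqrt(-3 + (4 + 1)) + (-34 + 0 + 0)/6)*(-51) = (sqrt(-3 + 5) + (1/6)*(-34))*(-51) = (sqrt(2) - 17/3)*(-51) = (-17/3 + sqrt(2))*(-51) = 289 - 51*sqrt(2)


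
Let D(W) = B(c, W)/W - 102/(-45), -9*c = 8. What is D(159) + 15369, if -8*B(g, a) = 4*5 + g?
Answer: 219962611/14310 ≈ 15371.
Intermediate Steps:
c = -8/9 (c = -⅑*8 = -8/9 ≈ -0.88889)
B(g, a) = -5/2 - g/8 (B(g, a) = -(4*5 + g)/8 = -(20 + g)/8 = -5/2 - g/8)
D(W) = 34/15 - 43/(18*W) (D(W) = (-5/2 - ⅛*(-8/9))/W - 102/(-45) = (-5/2 + ⅑)/W - 102*(-1/45) = -43/(18*W) + 34/15 = 34/15 - 43/(18*W))
D(159) + 15369 = (1/90)*(-215 + 204*159)/159 + 15369 = (1/90)*(1/159)*(-215 + 32436) + 15369 = (1/90)*(1/159)*32221 + 15369 = 32221/14310 + 15369 = 219962611/14310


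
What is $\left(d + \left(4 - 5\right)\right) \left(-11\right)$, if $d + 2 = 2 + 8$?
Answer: $-77$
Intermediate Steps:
$d = 8$ ($d = -2 + \left(2 + 8\right) = -2 + 10 = 8$)
$\left(d + \left(4 - 5\right)\right) \left(-11\right) = \left(8 + \left(4 - 5\right)\right) \left(-11\right) = \left(8 - 1\right) \left(-11\right) = 7 \left(-11\right) = -77$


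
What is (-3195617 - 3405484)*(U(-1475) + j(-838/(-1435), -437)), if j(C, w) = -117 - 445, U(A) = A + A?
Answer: 23183066712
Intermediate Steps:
U(A) = 2*A
j(C, w) = -562
(-3195617 - 3405484)*(U(-1475) + j(-838/(-1435), -437)) = (-3195617 - 3405484)*(2*(-1475) - 562) = -6601101*(-2950 - 562) = -6601101*(-3512) = 23183066712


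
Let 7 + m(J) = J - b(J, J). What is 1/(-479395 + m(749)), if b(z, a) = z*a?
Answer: -1/1039654 ≈ -9.6186e-7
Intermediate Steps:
b(z, a) = a*z
m(J) = -7 + J - J**2 (m(J) = -7 + (J - J*J) = -7 + (J - J**2) = -7 + J - J**2)
1/(-479395 + m(749)) = 1/(-479395 + (-7 + 749 - 1*749**2)) = 1/(-479395 + (-7 + 749 - 1*561001)) = 1/(-479395 + (-7 + 749 - 561001)) = 1/(-479395 - 560259) = 1/(-1039654) = -1/1039654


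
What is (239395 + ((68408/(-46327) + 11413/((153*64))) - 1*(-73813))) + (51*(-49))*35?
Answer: 102404555329027/453633984 ≈ 2.2574e+5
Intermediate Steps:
(239395 + ((68408/(-46327) + 11413/((153*64))) - 1*(-73813))) + (51*(-49))*35 = (239395 + ((68408*(-1/46327) + 11413/9792) + 73813)) - 2499*35 = (239395 + ((-68408/46327 + 11413*(1/9792)) + 73813)) - 87465 = (239395 + ((-68408/46327 + 11413/9792) + 73813)) - 87465 = (239395 + (-141121085/453633984 + 73813)) - 87465 = (239395 + 33483944139907/453633984) - 87465 = 142081651739587/453633984 - 87465 = 102404555329027/453633984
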